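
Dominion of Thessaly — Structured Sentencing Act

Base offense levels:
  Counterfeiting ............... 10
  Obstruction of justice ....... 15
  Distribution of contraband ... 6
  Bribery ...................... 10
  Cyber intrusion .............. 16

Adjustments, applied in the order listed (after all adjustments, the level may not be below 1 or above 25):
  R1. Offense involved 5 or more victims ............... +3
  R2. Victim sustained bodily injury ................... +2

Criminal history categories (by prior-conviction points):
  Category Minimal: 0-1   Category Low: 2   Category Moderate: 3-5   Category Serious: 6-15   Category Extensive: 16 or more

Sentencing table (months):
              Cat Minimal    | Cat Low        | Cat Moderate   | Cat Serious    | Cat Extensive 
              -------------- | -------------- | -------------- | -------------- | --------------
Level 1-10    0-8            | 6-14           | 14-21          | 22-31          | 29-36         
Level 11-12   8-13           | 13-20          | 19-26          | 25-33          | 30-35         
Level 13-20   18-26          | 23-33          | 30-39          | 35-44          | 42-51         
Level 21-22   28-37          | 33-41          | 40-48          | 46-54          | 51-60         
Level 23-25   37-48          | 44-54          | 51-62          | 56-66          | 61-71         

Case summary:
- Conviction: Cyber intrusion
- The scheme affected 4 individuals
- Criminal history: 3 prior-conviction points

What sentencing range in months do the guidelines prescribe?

30-39 months

Base offense level for cyber intrusion: 16.
Final offense level: 16.
Criminal history: 3 prior points → Category Moderate (3-5).
Level 16 falls in the 13-20 band.
Grid: Level 13-20 × Category Moderate = 30-39 months.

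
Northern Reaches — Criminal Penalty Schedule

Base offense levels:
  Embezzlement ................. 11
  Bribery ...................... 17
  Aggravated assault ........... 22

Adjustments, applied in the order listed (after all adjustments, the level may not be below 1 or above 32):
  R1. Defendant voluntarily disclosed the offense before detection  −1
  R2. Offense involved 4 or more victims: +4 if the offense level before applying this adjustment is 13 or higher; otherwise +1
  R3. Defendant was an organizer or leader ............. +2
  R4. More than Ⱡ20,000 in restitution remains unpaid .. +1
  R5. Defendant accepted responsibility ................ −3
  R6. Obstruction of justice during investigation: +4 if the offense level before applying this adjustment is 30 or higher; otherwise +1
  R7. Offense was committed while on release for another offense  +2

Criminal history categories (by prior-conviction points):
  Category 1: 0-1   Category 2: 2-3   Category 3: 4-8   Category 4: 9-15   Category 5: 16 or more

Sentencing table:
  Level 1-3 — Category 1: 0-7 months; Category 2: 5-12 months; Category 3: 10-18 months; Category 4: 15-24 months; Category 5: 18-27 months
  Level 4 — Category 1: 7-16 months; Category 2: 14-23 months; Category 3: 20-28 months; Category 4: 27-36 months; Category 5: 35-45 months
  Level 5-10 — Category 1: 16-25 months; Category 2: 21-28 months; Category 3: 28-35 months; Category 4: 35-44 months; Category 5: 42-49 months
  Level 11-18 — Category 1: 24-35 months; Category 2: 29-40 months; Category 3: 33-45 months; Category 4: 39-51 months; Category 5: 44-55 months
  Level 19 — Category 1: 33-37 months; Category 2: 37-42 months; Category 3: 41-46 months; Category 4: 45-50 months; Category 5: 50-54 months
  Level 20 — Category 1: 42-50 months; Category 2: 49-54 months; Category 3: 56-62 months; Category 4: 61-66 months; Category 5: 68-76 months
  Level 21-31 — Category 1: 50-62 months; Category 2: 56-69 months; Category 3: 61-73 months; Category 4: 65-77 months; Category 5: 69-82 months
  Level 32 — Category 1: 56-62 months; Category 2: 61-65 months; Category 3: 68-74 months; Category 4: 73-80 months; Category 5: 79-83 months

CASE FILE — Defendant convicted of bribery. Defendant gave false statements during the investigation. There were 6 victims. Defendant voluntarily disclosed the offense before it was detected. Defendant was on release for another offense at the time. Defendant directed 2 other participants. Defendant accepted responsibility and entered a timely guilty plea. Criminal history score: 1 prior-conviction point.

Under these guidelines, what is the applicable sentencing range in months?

50-62 months

Base offense level for bribery: 17.
R1 applies: 17 − 1 = 16.
R2 applies (level before this adjustment is 16 ≥ 13, so +4): 16 + 4 = 20.
R3 applies: 20 + 2 = 22.
R4 does not apply.
R5 applies: 22 − 3 = 19.
R6 applies (level before this adjustment is 19 < 30, so +1): 19 + 1 = 20.
R7 applies: 20 + 2 = 22.
Final offense level: 22.
Criminal history: 1 prior point → Category 1 (0-1).
Level 22 falls in the 21-31 band.
Grid: Level 21-31 × Category 1 = 50-62 months.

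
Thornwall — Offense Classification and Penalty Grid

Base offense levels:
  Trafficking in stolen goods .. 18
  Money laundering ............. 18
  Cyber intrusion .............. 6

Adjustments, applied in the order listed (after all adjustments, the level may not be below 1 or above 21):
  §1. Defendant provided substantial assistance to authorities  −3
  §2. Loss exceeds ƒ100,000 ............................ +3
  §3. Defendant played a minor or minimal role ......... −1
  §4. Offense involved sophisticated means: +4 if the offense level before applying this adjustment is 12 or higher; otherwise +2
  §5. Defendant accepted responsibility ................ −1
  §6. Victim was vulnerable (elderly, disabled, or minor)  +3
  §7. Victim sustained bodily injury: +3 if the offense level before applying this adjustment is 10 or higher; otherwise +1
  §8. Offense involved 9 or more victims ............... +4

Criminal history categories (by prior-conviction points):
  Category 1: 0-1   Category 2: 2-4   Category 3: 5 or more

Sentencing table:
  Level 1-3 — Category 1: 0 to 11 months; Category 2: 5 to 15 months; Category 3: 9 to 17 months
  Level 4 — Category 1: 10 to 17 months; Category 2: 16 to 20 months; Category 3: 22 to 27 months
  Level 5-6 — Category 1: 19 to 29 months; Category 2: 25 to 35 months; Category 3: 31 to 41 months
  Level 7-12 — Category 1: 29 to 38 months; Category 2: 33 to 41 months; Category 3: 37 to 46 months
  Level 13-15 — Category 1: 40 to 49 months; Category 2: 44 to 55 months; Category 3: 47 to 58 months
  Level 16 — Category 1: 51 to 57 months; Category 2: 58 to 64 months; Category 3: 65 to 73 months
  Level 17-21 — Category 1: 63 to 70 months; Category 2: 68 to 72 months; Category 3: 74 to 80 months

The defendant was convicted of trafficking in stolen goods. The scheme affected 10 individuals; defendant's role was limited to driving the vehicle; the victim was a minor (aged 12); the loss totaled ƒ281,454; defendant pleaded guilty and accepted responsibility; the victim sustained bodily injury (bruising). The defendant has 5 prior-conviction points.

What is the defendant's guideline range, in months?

Base offense level for trafficking in stolen goods: 18.
§1 does not apply.
§2 applies: 18 + 3 = 21.
§3 applies: 21 − 1 = 20.
§5 applies: 20 − 1 = 19.
§6 applies: 19 + 3 = 22.
§7 applies (level before this adjustment is 22 ≥ 10, so +3): 22 + 3 = 25.
§8 applies: 25 + 4 = 29.
Level 29 exceeds the maximum of 21; capped at 21.
Final offense level: 21.
Criminal history: 5 prior points → Category 3 (5+).
Level 21 falls in the 17-21 band.
Grid: Level 17-21 × Category 3 = 74-80 months.

74-80 months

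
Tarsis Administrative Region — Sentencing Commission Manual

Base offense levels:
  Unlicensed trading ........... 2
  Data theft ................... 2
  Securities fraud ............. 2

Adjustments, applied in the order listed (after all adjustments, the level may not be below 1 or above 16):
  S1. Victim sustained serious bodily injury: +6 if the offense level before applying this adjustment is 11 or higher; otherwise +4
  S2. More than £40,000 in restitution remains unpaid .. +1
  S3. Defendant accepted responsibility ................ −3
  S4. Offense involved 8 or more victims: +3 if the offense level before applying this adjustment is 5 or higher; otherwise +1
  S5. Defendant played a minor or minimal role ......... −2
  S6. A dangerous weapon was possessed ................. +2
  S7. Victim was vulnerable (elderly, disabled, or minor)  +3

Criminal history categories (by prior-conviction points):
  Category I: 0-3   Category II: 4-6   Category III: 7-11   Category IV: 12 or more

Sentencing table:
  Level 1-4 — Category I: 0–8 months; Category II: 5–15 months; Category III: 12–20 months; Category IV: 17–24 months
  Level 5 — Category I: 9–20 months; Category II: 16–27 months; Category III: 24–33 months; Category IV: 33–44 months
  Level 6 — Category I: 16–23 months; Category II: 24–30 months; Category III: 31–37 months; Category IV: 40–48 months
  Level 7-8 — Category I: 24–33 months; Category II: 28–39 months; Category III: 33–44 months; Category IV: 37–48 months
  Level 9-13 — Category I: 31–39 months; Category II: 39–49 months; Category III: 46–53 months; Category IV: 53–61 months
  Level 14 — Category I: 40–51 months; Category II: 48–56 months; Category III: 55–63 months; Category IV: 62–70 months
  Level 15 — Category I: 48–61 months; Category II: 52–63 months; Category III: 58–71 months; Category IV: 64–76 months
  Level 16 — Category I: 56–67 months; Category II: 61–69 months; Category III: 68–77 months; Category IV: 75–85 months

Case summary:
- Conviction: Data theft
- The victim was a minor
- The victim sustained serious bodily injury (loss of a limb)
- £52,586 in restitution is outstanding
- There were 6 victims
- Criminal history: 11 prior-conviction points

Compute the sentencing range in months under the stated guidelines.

Base offense level for data theft: 2.
S1 applies (level before this adjustment is 2 < 11, so +4): 2 + 4 = 6.
S2 applies: 6 + 1 = 7.
S3 does not apply.
S5 does not apply.
S7 applies: 7 + 3 = 10.
Final offense level: 10.
Criminal history: 11 prior points → Category III (7-11).
Level 10 falls in the 9-13 band.
Grid: Level 9-13 × Category III = 46-53 months.

46-53 months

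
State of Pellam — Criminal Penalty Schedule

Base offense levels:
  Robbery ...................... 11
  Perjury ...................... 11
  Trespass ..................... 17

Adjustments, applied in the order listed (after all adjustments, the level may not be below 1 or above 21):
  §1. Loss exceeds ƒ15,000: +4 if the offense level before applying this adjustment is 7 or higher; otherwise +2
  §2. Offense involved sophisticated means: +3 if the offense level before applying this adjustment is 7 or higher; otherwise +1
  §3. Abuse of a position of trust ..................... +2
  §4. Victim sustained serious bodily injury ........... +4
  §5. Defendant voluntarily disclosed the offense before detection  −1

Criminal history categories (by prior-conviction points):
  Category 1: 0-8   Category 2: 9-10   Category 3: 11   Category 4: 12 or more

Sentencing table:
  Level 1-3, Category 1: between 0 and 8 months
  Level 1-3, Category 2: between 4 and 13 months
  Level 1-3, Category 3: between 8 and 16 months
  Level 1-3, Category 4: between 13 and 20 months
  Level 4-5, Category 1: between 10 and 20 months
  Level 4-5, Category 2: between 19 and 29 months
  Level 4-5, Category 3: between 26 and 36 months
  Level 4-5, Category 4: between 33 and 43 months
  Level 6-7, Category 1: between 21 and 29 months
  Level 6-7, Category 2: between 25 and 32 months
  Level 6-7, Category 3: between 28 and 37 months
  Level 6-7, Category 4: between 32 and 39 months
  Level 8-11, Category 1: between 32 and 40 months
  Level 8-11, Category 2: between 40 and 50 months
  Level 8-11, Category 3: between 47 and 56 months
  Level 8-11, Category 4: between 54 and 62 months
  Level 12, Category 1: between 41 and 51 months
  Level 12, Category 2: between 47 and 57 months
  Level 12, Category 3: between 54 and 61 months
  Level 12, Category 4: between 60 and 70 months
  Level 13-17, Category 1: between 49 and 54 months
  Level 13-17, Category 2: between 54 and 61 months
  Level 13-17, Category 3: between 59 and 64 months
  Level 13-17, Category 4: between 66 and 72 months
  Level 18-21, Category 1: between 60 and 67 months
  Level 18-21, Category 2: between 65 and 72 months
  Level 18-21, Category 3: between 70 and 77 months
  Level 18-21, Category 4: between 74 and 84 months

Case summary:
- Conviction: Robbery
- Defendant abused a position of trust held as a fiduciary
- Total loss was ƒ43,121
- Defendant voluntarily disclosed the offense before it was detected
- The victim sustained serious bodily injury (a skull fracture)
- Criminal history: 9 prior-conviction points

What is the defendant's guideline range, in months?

65-72 months

Base offense level for robbery: 11.
§1 applies (level before this adjustment is 11 ≥ 7, so +4): 11 + 4 = 15.
§3 applies: 15 + 2 = 17.
§4 applies: 17 + 4 = 21.
§5 applies: 21 − 1 = 20.
Final offense level: 20.
Criminal history: 9 prior points → Category 2 (9-10).
Level 20 falls in the 18-21 band.
Grid: Level 18-21 × Category 2 = 65-72 months.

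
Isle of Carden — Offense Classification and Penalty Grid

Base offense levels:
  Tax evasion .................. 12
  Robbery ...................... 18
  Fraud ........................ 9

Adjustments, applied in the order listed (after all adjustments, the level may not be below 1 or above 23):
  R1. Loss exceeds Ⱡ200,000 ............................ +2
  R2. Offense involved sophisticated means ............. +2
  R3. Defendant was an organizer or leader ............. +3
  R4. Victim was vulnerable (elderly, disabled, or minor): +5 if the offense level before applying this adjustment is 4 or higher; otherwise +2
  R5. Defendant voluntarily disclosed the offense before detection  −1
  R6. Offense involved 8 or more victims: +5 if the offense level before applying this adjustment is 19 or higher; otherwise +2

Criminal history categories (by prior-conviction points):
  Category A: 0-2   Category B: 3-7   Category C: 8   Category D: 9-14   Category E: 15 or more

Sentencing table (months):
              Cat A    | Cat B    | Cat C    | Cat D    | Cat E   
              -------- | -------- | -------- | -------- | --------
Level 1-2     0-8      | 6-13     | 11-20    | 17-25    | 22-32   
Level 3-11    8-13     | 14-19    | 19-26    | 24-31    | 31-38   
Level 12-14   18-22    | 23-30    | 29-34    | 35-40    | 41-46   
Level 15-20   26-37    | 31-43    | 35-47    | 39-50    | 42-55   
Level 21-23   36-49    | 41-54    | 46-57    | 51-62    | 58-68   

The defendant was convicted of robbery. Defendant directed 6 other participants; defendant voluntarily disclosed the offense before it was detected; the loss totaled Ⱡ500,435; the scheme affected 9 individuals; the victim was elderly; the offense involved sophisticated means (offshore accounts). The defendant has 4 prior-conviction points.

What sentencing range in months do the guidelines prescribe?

Base offense level for robbery: 18.
R1 applies: 18 + 2 = 20.
R2 applies: 20 + 2 = 22.
R3 applies: 22 + 3 = 25.
R4 applies (level before this adjustment is 25 ≥ 4, so +5): 25 + 5 = 30.
R5 applies: 30 − 1 = 29.
R6 applies (level before this adjustment is 29 ≥ 19, so +5): 29 + 5 = 34.
Level 34 exceeds the maximum of 23; capped at 23.
Final offense level: 23.
Criminal history: 4 prior points → Category B (3-7).
Level 23 falls in the 21-23 band.
Grid: Level 21-23 × Category B = 41-54 months.

41-54 months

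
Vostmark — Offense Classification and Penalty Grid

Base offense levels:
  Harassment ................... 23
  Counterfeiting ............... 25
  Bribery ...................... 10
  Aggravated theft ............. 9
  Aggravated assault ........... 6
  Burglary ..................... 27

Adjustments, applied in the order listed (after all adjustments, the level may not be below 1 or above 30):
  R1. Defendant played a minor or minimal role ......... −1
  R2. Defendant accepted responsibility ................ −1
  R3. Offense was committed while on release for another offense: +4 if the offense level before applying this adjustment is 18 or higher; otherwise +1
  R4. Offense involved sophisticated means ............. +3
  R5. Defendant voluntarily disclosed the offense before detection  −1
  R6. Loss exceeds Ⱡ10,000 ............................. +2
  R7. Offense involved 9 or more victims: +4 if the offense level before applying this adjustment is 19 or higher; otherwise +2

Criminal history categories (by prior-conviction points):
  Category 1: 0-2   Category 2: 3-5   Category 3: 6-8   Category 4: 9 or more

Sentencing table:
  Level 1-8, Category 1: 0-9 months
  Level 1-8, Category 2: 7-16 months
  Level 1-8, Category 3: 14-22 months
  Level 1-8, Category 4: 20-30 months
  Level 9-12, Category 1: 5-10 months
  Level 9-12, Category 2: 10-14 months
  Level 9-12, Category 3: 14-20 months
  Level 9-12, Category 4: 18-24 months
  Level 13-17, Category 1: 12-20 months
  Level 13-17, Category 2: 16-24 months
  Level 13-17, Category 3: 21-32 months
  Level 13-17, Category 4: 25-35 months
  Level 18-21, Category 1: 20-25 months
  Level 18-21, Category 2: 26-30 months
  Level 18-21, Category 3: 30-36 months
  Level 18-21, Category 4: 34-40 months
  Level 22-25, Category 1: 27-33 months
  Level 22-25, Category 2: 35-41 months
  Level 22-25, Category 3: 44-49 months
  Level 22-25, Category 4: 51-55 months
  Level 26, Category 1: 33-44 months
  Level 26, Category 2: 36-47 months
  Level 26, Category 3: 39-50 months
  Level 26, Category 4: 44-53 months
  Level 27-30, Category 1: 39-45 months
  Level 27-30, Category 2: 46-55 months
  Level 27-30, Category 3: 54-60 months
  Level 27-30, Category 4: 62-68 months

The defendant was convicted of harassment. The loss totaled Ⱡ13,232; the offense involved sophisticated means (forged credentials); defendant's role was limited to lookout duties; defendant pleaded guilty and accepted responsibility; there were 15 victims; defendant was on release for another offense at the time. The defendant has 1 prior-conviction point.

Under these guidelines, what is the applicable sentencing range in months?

39-45 months

Base offense level for harassment: 23.
R1 applies: 23 − 1 = 22.
R2 applies: 22 − 1 = 21.
R3 applies (level before this adjustment is 21 ≥ 18, so +4): 21 + 4 = 25.
R4 applies: 25 + 3 = 28.
R5 does not apply.
R6 applies: 28 + 2 = 30.
R7 applies (level before this adjustment is 30 ≥ 19, so +4): 30 + 4 = 34.
Level 34 exceeds the maximum of 30; capped at 30.
Final offense level: 30.
Criminal history: 1 prior point → Category 1 (0-2).
Level 30 falls in the 27-30 band.
Grid: Level 27-30 × Category 1 = 39-45 months.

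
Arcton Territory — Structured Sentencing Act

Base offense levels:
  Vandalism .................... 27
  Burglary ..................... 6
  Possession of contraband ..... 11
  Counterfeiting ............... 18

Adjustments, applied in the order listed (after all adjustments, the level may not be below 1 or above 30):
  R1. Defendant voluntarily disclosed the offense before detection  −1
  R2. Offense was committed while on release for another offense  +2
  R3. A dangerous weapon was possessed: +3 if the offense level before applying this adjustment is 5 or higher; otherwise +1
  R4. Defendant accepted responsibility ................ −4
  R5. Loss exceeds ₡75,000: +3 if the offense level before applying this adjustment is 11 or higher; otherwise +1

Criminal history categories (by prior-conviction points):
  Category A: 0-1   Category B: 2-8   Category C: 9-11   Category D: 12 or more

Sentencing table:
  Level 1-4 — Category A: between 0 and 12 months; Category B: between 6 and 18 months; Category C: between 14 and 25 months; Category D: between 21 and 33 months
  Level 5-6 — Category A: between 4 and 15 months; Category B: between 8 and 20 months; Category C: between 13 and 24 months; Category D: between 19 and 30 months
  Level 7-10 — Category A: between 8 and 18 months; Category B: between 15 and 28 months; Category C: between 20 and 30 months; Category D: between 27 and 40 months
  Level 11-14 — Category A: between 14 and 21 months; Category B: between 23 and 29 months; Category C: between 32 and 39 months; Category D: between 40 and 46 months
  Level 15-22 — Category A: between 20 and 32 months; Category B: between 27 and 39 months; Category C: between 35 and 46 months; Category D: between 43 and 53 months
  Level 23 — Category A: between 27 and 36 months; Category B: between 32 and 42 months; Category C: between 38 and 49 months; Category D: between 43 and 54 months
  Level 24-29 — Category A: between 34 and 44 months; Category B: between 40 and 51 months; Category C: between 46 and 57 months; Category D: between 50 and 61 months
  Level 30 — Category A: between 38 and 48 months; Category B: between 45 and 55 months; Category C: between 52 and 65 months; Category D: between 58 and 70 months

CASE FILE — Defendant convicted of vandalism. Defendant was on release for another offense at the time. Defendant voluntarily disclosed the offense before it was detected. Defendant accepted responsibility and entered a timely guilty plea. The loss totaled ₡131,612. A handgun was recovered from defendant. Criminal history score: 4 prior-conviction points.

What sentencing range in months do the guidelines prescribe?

Base offense level for vandalism: 27.
R1 applies: 27 − 1 = 26.
R2 applies: 26 + 2 = 28.
R3 applies (level before this adjustment is 28 ≥ 5, so +3): 28 + 3 = 31.
R4 applies: 31 − 4 = 27.
R5 applies (level before this adjustment is 27 ≥ 11, so +3): 27 + 3 = 30.
Final offense level: 30.
Criminal history: 4 prior points → Category B (2-8).
Level 30 falls in the 30 band.
Grid: Level 30 × Category B = 45-55 months.

45-55 months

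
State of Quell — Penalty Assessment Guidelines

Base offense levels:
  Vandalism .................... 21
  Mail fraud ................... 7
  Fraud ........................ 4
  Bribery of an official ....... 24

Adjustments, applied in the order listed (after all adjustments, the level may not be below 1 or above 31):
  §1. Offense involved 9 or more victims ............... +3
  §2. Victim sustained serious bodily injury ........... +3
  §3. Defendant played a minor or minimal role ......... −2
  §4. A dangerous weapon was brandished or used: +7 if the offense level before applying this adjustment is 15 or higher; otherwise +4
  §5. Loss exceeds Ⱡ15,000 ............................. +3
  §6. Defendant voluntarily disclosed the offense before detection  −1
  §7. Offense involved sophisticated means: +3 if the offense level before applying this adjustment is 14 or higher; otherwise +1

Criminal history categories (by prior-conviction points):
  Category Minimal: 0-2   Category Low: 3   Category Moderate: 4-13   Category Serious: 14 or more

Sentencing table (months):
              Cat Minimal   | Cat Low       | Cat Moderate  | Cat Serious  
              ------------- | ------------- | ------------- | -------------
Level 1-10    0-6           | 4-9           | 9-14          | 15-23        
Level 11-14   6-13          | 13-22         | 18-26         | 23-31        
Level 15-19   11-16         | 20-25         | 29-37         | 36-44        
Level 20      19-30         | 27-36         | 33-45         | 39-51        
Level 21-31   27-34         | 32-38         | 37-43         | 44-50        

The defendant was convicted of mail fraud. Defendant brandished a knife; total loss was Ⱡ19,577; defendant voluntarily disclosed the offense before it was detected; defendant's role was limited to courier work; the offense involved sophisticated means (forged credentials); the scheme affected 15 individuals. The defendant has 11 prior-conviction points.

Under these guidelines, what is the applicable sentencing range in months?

29-37 months

Base offense level for mail fraud: 7.
§1 applies: 7 + 3 = 10.
§2 does not apply.
§3 applies: 10 − 2 = 8.
§4 applies (level before this adjustment is 8 < 15, so +4): 8 + 4 = 12.
§5 applies: 12 + 3 = 15.
§6 applies: 15 − 1 = 14.
§7 applies (level before this adjustment is 14 ≥ 14, so +3): 14 + 3 = 17.
Final offense level: 17.
Criminal history: 11 prior points → Category Moderate (4-13).
Level 17 falls in the 15-19 band.
Grid: Level 15-19 × Category Moderate = 29-37 months.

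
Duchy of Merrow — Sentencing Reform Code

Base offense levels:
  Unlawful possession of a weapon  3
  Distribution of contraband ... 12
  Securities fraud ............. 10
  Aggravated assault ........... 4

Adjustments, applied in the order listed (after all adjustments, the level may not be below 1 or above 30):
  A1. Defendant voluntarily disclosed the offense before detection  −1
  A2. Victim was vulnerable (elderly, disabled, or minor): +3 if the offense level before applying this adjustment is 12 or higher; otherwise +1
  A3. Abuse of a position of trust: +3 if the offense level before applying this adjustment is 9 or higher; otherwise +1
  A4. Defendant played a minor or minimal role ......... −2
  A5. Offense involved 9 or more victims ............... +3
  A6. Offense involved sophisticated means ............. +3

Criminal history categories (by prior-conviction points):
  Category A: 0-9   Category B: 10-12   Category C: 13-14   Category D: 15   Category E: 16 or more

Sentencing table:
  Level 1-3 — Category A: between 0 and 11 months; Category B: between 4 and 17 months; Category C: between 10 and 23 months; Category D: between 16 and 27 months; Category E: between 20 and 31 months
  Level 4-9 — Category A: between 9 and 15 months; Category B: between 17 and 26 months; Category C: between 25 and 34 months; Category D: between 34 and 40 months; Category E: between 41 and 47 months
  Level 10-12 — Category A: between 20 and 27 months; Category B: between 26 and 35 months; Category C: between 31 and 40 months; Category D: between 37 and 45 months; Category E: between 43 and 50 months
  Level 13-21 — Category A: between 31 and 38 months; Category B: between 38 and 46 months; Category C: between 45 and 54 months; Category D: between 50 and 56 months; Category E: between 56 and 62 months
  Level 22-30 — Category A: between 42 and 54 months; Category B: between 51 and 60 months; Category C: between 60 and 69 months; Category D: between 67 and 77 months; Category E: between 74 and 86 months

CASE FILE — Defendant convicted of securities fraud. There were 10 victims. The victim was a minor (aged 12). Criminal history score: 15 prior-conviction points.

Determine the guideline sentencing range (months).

Base offense level for securities fraud: 10.
A2 applies (level before this adjustment is 10 < 12, so +1): 10 + 1 = 11.
A4 does not apply.
A5 applies: 11 + 3 = 14.
A6 does not apply.
Final offense level: 14.
Criminal history: 15 prior points → Category D (15).
Level 14 falls in the 13-21 band.
Grid: Level 13-21 × Category D = 50-56 months.

50-56 months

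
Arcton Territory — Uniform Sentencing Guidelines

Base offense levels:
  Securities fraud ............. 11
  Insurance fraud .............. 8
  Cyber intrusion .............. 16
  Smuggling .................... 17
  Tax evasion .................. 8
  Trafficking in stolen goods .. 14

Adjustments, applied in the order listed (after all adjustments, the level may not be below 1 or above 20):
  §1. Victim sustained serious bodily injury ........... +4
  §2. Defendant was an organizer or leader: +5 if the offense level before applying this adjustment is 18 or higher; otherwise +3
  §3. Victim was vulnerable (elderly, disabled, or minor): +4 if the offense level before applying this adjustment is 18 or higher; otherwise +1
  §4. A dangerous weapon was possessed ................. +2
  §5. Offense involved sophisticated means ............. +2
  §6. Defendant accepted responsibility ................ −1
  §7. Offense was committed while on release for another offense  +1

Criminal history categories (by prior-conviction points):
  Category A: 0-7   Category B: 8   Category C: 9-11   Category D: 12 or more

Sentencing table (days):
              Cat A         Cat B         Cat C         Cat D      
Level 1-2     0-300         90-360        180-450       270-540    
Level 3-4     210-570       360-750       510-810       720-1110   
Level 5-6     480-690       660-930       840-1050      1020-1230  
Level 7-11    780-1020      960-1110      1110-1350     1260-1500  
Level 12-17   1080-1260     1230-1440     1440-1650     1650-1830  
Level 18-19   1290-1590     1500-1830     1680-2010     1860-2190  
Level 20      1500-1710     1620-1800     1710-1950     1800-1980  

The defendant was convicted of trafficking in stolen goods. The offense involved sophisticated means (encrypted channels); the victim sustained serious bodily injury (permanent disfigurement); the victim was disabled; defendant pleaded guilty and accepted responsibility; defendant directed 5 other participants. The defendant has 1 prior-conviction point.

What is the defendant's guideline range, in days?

1500-1710 days

Base offense level for trafficking in stolen goods: 14.
§1 applies: 14 + 4 = 18.
§2 applies (level before this adjustment is 18 ≥ 18, so +5): 18 + 5 = 23.
§3 applies (level before this adjustment is 23 ≥ 18, so +4): 23 + 4 = 27.
§4 does not apply.
§5 applies: 27 + 2 = 29.
§6 applies: 29 − 1 = 28.
Level 28 exceeds the maximum of 20; capped at 20.
Final offense level: 20.
Criminal history: 1 prior point → Category A (0-7).
Level 20 falls in the 20 band.
Grid: Level 20 × Category A = 1500-1710 days.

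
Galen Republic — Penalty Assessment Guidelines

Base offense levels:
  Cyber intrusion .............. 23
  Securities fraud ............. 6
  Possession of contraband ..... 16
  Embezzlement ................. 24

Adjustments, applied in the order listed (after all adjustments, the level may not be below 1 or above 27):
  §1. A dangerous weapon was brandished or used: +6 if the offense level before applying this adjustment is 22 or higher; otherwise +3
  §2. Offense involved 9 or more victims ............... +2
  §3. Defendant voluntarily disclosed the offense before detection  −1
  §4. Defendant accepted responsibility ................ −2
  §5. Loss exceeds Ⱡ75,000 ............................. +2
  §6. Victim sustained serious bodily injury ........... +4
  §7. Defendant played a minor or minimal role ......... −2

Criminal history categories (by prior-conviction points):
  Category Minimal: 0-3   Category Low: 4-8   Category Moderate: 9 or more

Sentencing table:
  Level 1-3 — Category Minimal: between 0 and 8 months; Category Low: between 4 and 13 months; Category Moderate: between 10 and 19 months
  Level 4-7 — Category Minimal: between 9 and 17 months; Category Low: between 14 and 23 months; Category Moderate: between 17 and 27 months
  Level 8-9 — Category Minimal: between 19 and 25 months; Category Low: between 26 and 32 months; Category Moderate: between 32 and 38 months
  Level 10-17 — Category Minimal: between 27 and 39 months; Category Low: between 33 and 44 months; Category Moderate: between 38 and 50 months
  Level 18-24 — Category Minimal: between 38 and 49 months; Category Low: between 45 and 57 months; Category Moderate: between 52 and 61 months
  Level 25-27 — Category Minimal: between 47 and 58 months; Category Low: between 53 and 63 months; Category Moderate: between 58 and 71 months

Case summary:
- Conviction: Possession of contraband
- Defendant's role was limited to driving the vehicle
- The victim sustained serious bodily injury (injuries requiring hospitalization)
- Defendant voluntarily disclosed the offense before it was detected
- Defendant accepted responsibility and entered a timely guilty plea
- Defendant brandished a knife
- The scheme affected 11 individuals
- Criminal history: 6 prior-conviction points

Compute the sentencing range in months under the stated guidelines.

45-57 months

Base offense level for possession of contraband: 16.
§1 applies (level before this adjustment is 16 < 22, so +3): 16 + 3 = 19.
§2 applies: 19 + 2 = 21.
§3 applies: 21 − 1 = 20.
§4 applies: 20 − 2 = 18.
§5 does not apply.
§6 applies: 18 + 4 = 22.
§7 applies: 22 − 2 = 20.
Final offense level: 20.
Criminal history: 6 prior points → Category Low (4-8).
Level 20 falls in the 18-24 band.
Grid: Level 18-24 × Category Low = 45-57 months.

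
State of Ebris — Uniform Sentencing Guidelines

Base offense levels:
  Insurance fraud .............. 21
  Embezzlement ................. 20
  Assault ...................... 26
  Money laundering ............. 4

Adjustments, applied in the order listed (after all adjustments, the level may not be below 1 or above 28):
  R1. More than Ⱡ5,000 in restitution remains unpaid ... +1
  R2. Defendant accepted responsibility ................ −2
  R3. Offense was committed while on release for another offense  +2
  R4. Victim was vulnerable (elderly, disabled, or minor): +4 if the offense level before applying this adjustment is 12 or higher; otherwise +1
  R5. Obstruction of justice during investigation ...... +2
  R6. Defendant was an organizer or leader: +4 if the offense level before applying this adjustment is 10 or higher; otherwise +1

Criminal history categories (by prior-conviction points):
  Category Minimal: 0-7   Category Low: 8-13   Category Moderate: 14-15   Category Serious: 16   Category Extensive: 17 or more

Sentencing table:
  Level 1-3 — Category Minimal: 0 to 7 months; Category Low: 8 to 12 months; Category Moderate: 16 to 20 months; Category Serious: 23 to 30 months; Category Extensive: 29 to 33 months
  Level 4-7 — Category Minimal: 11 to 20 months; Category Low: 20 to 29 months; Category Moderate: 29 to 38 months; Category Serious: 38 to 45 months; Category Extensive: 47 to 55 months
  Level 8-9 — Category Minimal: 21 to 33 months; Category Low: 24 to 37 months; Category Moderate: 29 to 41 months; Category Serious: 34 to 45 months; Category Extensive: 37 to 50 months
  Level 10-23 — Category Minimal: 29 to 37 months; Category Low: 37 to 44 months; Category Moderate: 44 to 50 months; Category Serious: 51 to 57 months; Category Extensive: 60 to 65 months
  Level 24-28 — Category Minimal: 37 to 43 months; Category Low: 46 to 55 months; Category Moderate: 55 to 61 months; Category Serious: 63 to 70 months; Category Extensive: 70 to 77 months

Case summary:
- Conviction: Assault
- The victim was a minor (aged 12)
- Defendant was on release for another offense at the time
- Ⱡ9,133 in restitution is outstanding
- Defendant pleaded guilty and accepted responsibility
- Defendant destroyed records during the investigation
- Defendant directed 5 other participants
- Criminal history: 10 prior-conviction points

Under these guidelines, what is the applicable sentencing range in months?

46-55 months

Base offense level for assault: 26.
R1 applies: 26 + 1 = 27.
R2 applies: 27 − 2 = 25.
R3 applies: 25 + 2 = 27.
R4 applies (level before this adjustment is 27 ≥ 12, so +4): 27 + 4 = 31.
R5 applies: 31 + 2 = 33.
R6 applies (level before this adjustment is 33 ≥ 10, so +4): 33 + 4 = 37.
Level 37 exceeds the maximum of 28; capped at 28.
Final offense level: 28.
Criminal history: 10 prior points → Category Low (8-13).
Level 28 falls in the 24-28 band.
Grid: Level 24-28 × Category Low = 46-55 months.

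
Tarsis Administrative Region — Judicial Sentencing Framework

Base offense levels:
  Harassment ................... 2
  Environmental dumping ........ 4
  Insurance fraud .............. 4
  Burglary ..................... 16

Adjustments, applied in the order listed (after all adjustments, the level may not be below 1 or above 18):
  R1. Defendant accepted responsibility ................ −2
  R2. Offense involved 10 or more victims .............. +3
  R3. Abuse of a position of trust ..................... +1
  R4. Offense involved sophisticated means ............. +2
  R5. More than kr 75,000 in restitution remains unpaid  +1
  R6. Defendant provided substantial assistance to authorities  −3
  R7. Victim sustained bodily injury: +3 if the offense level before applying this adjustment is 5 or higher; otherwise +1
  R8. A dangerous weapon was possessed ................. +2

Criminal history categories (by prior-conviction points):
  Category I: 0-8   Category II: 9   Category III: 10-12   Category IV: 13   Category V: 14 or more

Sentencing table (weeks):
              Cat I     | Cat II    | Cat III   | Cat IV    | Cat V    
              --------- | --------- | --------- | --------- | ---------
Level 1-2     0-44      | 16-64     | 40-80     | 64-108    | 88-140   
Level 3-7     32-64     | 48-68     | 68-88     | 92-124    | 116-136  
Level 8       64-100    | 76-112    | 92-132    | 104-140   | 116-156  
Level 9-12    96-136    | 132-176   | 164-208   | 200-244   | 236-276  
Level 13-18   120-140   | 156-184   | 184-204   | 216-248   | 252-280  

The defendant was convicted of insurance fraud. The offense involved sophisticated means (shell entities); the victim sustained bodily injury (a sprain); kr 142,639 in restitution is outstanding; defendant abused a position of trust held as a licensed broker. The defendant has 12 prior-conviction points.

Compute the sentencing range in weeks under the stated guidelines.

164-208 weeks

Base offense level for insurance fraud: 4.
R1 does not apply.
R3 applies: 4 + 1 = 5.
R4 applies: 5 + 2 = 7.
R5 applies: 7 + 1 = 8.
R6 does not apply.
R7 applies (level before this adjustment is 8 ≥ 5, so +3): 8 + 3 = 11.
R8 does not apply.
Final offense level: 11.
Criminal history: 12 prior points → Category III (10-12).
Level 11 falls in the 9-12 band.
Grid: Level 9-12 × Category III = 164-208 weeks.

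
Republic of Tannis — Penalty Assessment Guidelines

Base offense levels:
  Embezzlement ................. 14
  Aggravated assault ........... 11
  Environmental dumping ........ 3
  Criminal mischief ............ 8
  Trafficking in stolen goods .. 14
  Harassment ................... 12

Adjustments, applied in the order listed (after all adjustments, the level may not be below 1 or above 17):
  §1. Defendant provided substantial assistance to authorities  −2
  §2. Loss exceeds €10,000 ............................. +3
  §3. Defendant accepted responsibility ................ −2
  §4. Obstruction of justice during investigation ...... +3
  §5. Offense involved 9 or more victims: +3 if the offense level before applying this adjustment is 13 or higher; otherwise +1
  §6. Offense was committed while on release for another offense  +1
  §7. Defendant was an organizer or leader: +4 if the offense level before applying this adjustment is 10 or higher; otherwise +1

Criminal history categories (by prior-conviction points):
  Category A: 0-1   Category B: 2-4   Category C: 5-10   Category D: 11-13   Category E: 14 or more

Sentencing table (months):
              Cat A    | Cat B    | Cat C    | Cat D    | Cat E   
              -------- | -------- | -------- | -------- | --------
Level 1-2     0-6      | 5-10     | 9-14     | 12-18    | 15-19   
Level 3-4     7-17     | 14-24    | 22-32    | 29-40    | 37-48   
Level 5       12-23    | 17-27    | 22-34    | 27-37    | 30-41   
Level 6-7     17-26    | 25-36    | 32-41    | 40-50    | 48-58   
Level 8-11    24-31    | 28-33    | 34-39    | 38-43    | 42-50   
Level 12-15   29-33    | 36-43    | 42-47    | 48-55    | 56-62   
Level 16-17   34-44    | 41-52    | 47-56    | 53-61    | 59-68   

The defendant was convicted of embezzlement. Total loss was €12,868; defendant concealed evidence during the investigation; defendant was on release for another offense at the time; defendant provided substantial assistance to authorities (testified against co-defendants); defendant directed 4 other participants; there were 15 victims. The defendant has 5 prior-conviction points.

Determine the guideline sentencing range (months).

Base offense level for embezzlement: 14.
§1 applies: 14 − 2 = 12.
§2 applies: 12 + 3 = 15.
§4 applies: 15 + 3 = 18.
§5 applies (level before this adjustment is 18 ≥ 13, so +3): 18 + 3 = 21.
§6 applies: 21 + 1 = 22.
§7 applies (level before this adjustment is 22 ≥ 10, so +4): 22 + 4 = 26.
Level 26 exceeds the maximum of 17; capped at 17.
Final offense level: 17.
Criminal history: 5 prior points → Category C (5-10).
Level 17 falls in the 16-17 band.
Grid: Level 16-17 × Category C = 47-56 months.

47-56 months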